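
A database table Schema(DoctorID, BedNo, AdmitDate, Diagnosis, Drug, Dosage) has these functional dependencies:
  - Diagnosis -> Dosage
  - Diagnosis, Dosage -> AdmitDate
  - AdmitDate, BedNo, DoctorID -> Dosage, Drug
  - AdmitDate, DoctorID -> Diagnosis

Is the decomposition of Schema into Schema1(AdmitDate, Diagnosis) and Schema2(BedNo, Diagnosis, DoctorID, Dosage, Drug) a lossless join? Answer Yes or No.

Common attributes: {Diagnosis}; their closure is {AdmitDate, Diagnosis, Dosage}.
Schema1 is contained in that closure, so Schema1 ∩ Schema2 -> Schema1 holds and the join is lossless.

Yes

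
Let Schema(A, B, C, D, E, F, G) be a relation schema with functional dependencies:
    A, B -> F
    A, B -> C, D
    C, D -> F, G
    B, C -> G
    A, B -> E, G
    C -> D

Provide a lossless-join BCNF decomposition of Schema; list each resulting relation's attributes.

Candidate key of the original relation: {A, B}.
{A, B, C, D, E, F, G}: {C, D} determines {C, D, F, G} here but is not a superkey — split on C, D -> F, G, giving {C, D, F, G} and {A, B, C, D, E}.
{C, D, F, G} is in BCNF.
{A, B, C, D, E}: {B, C} determines {B, C, D} here but is not a superkey — split on B, C -> D, giving {B, C, D} and {A, B, C, E}.
{B, C, D}: {C} determines {C, D} here but is not a superkey — split on C -> D, giving {C, D} and {B, C}.
{C, D} is in BCNF.
{B, C} is in BCNF.
{A, B, C, E} is in BCNF.

{A, B, C, E}; {C, D, F, G}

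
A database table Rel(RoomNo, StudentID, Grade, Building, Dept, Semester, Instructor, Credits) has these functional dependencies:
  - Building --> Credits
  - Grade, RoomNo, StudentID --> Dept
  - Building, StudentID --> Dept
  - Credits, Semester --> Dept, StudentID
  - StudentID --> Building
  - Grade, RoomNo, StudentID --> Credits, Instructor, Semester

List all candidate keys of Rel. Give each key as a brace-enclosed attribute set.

{Grade, RoomNo} never appear on the right of any FD, so every key must include all of them.
Closure of {Grade, RoomNo, StudentID} is {Building, Credits, Dept, Grade, Instructor, RoomNo, Semester, StudentID}, the whole schema; {Grade, RoomNo, StudentID} is a candidate key.
Closure of {Building, Grade, RoomNo, Semester} is {Building, Credits, Dept, Grade, Instructor, RoomNo, Semester, StudentID}, the whole schema; {Building, Grade, RoomNo, Semester} is a candidate key.
Closure of {Credits, Grade, RoomNo, Semester} is {Building, Credits, Dept, Grade, Instructor, RoomNo, Semester, StudentID}, the whole schema; {Credits, Grade, RoomNo, Semester} is a candidate key.
Any other superkey properly contains one of these, so there are no further candidate keys.

{Building, Grade, RoomNo, Semester}, {Credits, Grade, RoomNo, Semester}, {Grade, RoomNo, StudentID}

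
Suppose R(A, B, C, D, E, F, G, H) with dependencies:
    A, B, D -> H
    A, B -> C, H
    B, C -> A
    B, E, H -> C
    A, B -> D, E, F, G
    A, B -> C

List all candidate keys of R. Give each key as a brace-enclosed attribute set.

{B} never appears on the right of any FD, so every key must include it.
{A, B}⁺ = {A, B, C, D, E, F, G, H} — all of the relation — so {A, B} is a candidate key.
{B, C}⁺ = {A, B, C, D, E, F, G, H} — all of the relation — so {B, C} is a candidate key.
{B, E, H}⁺ = {A, B, C, D, E, F, G, H} — all of the relation — so {B, E, H} is a candidate key.
No proper subset of any of these is a key, and no other minimal superkey exists.

{A, B}, {B, C}, {B, E, H}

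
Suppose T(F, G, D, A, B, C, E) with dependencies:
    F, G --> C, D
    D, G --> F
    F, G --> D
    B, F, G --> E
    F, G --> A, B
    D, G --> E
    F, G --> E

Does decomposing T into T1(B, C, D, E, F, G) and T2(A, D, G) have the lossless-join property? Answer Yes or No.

T1 ∩ T2 = {D, G}; its closure under F is {A, B, C, D, E, F, G}.
T1 is contained in that closure, so T1 ∩ T2 --> T1 holds and the join is lossless.

Yes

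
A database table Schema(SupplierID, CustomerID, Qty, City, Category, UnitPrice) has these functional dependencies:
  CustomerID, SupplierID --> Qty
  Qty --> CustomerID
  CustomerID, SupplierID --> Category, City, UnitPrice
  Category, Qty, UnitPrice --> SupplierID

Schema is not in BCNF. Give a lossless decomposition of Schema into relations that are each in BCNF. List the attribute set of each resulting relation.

Candidate keys of the original relation: {Category, Qty, UnitPrice}, {CustomerID, SupplierID}, {Qty, SupplierID}.
{Category, City, CustomerID, Qty, SupplierID, UnitPrice}: {Qty} determines {CustomerID, Qty} here but is not a superkey — split on Qty --> CustomerID, giving {CustomerID, Qty} and {Category, City, Qty, SupplierID, UnitPrice}.
{CustomerID, Qty}: every determinant is a superkey — BCNF.
{Category, City, Qty, SupplierID, UnitPrice}: every determinant is a superkey — BCNF.

{Category, City, Qty, SupplierID, UnitPrice}; {CustomerID, Qty}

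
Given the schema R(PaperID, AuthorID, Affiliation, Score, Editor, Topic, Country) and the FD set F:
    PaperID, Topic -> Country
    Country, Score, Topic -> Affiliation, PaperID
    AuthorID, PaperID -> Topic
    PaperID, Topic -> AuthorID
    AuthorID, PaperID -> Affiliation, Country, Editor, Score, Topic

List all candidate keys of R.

{AuthorID, PaperID} is a candidate key since {AuthorID, PaperID}⁺ = {Affiliation, AuthorID, Country, Editor, PaperID, Score, Topic} covers every attribute.
{PaperID, Topic} is a candidate key since {PaperID, Topic}⁺ = {Affiliation, AuthorID, Country, Editor, PaperID, Score, Topic} covers every attribute.
{Country, Score, Topic} is a candidate key since {Country, Score, Topic}⁺ = {Affiliation, AuthorID, Country, Editor, PaperID, Score, Topic} covers every attribute.
These are minimal and exhaustive — every other superkey contains one of them.

{AuthorID, PaperID}, {Country, Score, Topic}, {PaperID, Topic}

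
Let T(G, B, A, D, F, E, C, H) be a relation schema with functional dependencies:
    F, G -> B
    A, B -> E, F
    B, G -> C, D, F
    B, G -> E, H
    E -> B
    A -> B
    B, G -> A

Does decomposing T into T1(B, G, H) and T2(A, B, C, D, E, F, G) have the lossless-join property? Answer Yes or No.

T1 ∩ T2 = {B, G}; its closure under F is {A, B, C, D, E, F, G, H}.
Since T1 ⊆ {A, B, C, D, E, F, G, H}, the intersection is a superkey of T1; the decomposition is lossless.

Yes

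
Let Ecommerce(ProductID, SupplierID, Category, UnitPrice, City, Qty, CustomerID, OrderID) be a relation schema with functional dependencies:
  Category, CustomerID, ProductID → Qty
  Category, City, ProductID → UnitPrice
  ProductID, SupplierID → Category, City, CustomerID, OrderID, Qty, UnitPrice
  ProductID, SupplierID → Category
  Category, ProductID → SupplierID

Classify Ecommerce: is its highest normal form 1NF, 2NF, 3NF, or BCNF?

Candidate keys: {Category, ProductID}, {ProductID, SupplierID}. Prime attributes: {Category, ProductID, SupplierID}.
The left-hand side of every FD is a superkey, so BCNF is satisfied.

BCNF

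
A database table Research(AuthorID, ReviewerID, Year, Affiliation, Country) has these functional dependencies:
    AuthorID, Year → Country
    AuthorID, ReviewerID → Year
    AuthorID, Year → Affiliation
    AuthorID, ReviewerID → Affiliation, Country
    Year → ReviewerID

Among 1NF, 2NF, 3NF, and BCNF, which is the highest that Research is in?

3NF

Candidate keys: {AuthorID, ReviewerID}, {AuthorID, Year}. Prime attributes: {AuthorID, ReviewerID, Year}.
For Year → ReviewerID we have {Year}⁺ = {ReviewerID, Year}; {Year} is not a superkey, so BCNF fails.
Its right-hand attributes {ReviewerID} are all prime, as are those of every other non-superkey FD — the relation is in 3NF.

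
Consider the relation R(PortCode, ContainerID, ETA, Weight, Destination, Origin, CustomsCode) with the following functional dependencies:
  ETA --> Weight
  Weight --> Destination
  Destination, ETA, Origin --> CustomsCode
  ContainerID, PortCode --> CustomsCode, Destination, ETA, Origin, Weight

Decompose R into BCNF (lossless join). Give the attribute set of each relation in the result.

Candidate key of the original relation: {ContainerID, PortCode}.
Within {ContainerID, CustomsCode, Destination, ETA, Origin, PortCode, Weight}: {ETA}⁺ ∩ {ContainerID, CustomsCode, Destination, ETA, Origin, PortCode, Weight} = {Destination, ETA, Weight}, not the whole set, so ETA --> Destination, Weight violates BCNF; decompose into {Destination, ETA, Weight} and {ContainerID, CustomsCode, ETA, Origin, PortCode}.
Within {Destination, ETA, Weight}: {Weight}⁺ ∩ {Destination, ETA, Weight} = {Destination, Weight}, not the whole set, so Weight --> Destination violates BCNF; decompose into {Destination, Weight} and {ETA, Weight}.
{Destination, Weight}: every determinant is a superkey — BCNF.
{ETA, Weight}: every determinant is a superkey — BCNF.
Within {ContainerID, CustomsCode, ETA, Origin, PortCode}: {ETA, Origin}⁺ ∩ {ContainerID, CustomsCode, ETA, Origin, PortCode} = {CustomsCode, ETA, Origin}, not the whole set, so ETA, Origin --> CustomsCode violates BCNF; decompose into {CustomsCode, ETA, Origin} and {ContainerID, ETA, Origin, PortCode}.
{CustomsCode, ETA, Origin}: every determinant is a superkey — BCNF.
{ContainerID, ETA, Origin, PortCode}: every determinant is a superkey — BCNF.

{ContainerID, ETA, Origin, PortCode}; {CustomsCode, ETA, Origin}; {Destination, Weight}; {ETA, Weight}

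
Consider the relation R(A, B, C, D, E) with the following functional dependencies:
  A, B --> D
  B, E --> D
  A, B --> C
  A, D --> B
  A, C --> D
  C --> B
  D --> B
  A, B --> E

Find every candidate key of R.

No FD produces {A}, so it must be in every candidate key.
{A, B}⁺ = {A, B, C, D, E}, which is every attribute, so {A, B} is a candidate key.
{A, C}⁺ = {A, B, C, D, E}, which is every attribute, so {A, C} is a candidate key.
{A, D}⁺ = {A, B, C, D, E}, which is every attribute, so {A, D} is a candidate key.
These are minimal and exhaustive — every other superkey contains one of them.

{A, B}, {A, C}, {A, D}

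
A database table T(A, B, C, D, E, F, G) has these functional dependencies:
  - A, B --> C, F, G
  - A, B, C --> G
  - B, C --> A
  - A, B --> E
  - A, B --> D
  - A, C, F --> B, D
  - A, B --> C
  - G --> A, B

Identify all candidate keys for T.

{A, B}, {A, C, F}, {B, C}, {G}

{G}⁺ = {A, B, C, D, E, F, G} — all of the relation — so {G} is a candidate key.
{A, B}⁺ = {A, B, C, D, E, F, G} — all of the relation — so {A, B} is a candidate key.
{B, C}⁺ = {A, B, C, D, E, F, G} — all of the relation — so {B, C} is a candidate key.
{A, C, F}⁺ = {A, B, C, D, E, F, G} — all of the relation — so {A, C, F} is a candidate key.
Any other superkey properly contains one of these, so there are no further candidate keys.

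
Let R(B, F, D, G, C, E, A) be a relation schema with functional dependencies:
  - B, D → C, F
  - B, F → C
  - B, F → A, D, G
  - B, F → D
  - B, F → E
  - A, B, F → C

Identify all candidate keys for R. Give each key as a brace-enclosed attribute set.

{B, D}, {B, F}

No FD produces {B}, so it must be in every candidate key.
{B, D}⁺ = {A, B, C, D, E, F, G}, which is every attribute, so {B, D} is a candidate key.
{B, F}⁺ = {A, B, C, D, E, F, G}, which is every attribute, so {B, F} is a candidate key.
Any other superkey properly contains one of these, so there are no further candidate keys.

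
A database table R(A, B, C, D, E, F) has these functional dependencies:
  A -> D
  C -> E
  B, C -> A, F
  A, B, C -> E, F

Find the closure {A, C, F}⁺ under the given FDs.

{A, C, D, E, F}

Start with {A, C, F}.
A -> D applies; add {D} → now {A, C, D, F}.
C -> E applies; add {E} → now {A, C, D, E, F}.
No further FD applies.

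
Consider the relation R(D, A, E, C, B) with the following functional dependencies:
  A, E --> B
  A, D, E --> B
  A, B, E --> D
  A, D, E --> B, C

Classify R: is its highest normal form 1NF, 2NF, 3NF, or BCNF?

BCNF

Candidate key: {A, E}. Prime attributes: {A, E}.
The left-hand side of every FD is a superkey, so BCNF is satisfied.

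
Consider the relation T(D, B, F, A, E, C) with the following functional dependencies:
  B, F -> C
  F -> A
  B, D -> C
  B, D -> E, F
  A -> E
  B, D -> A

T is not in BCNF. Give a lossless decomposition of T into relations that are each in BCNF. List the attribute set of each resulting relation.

{A, E}; {A, F}; {B, C, F}; {B, D, F}

Candidate key of the original relation: {B, D}.
{A, B, C, D, E, F}: {B, F} determines {A, B, C, E, F} here but is not a superkey — split on B, F -> A, C, E, giving {A, B, C, E, F} and {B, D, F}.
{A, B, C, E, F}: {F} determines {A, E, F} here but is not a superkey — split on F -> A, E, giving {A, E, F} and {B, C, F}.
{A, E, F}: {A} determines {A, E} here but is not a superkey — split on A -> E, giving {A, E} and {A, F}.
{A, E}: every determinant is a superkey — BCNF.
{A, F}: every determinant is a superkey — BCNF.
{B, C, F}: every determinant is a superkey — BCNF.
{B, D, F}: every determinant is a superkey — BCNF.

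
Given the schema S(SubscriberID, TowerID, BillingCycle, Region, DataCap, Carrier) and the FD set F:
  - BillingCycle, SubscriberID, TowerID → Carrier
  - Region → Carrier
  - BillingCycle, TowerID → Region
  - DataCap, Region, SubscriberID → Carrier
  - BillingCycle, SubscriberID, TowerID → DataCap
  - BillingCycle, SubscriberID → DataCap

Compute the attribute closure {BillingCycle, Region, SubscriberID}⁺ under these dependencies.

Start with {BillingCycle, Region, SubscriberID}.
Region → Carrier applies; add {Carrier} → now {BillingCycle, Carrier, Region, SubscriberID}.
BillingCycle, SubscriberID → DataCap applies; add {DataCap} → now {BillingCycle, Carrier, DataCap, Region, SubscriberID}.
No further FD applies.

{BillingCycle, Carrier, DataCap, Region, SubscriberID}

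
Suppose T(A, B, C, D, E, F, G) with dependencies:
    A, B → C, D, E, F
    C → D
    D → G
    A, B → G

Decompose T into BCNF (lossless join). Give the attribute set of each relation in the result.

Candidate key of the original relation: {A, B}.
In {A, B, C, D, E, F, G}, {C} is not a superkey ({C}⁺ restricted to this set is {C, D, G}), so split on C → D, G into {C, D, G} and {A, B, C, E, F}.
In {C, D, G}, {D} is not a superkey ({D}⁺ restricted to this set is {D, G}), so split on D → G into {D, G} and {C, D}.
{D, G}: every determinant is a superkey — BCNF.
{C, D}: every determinant is a superkey — BCNF.
{A, B, C, E, F}: every determinant is a superkey — BCNF.

{A, B, C, E, F}; {C, D}; {D, G}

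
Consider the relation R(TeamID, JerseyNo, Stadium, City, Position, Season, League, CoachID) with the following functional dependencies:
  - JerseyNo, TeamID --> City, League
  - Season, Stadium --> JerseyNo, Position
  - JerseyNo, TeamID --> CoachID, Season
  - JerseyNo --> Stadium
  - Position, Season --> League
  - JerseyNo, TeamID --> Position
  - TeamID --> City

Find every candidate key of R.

{JerseyNo, TeamID}, {Season, Stadium, TeamID}

No FD produces {TeamID}, so it must be in every candidate key.
{JerseyNo, TeamID}⁺ = {City, CoachID, JerseyNo, League, Position, Season, Stadium, TeamID} — all of the relation — so {JerseyNo, TeamID} is a candidate key.
{Season, Stadium, TeamID}⁺ = {City, CoachID, JerseyNo, League, Position, Season, Stadium, TeamID} — all of the relation — so {Season, Stadium, TeamID} is a candidate key.
No proper subset of any of these is a key, and no other minimal superkey exists.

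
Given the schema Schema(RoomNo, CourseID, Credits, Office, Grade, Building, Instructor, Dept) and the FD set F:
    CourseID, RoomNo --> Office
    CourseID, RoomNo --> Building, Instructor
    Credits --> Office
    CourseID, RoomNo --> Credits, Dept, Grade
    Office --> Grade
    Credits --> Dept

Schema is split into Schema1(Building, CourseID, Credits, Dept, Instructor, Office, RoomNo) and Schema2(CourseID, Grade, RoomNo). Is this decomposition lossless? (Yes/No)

Yes

The shared attributes are {CourseID, RoomNo} and {CourseID, RoomNo}⁺ = {Building, CourseID, Credits, Dept, Grade, Instructor, Office, RoomNo}.
Schema1 is contained in that closure, so Schema1 ∩ Schema2 --> Schema1 holds and the join is lossless.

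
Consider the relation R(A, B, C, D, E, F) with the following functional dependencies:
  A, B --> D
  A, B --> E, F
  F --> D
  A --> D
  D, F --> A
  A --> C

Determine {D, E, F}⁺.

Start with {D, E, F}.
D, F --> A applies; add {A} → now {A, D, E, F}.
A --> C applies; add {C} → now {A, C, D, E, F}.
No further FD applies.

{A, C, D, E, F}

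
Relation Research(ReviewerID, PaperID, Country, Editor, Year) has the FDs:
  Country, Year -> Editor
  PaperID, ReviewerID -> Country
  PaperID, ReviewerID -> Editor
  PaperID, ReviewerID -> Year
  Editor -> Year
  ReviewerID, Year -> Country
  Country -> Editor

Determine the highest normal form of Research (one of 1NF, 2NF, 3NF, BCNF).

2NF

Candidate key: {PaperID, ReviewerID}. Prime attributes: {PaperID, ReviewerID}.
For Country, Year -> Editor we have {Country, Year}⁺ = {Country, Editor, Year}; {Country, Year} is not a superkey, so BCNF fails.
Country, Year -> Editor determines the non-prime attribute {Editor} from a non-superkey — 3NF is violated.
Checking every proper subset of each key, none determines a non-prime attribute — 2NF is satisfied.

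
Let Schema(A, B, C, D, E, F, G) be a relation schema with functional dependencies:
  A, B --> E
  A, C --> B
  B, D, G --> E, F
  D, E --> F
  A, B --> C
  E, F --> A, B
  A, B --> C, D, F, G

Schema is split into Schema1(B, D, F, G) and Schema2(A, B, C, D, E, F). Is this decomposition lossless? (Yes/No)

The shared attributes are {B, D, F} and {B, D, F}⁺ = {B, D, F}.
Neither Schema1 nor Schema2 is contained in that closure, so the decomposition is lossy.

No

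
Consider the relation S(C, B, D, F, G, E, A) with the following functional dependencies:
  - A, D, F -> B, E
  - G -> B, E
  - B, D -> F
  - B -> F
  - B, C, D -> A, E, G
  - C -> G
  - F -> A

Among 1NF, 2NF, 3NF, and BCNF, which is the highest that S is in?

1NF

Candidate key: {C, D}. Prime attributes: {C, D}.
A, D, F -> B, E: {A, D, F}⁺ = {A, B, D, E, F}, which is not all of the attributes, so the left side is not a superkey — BCNF is violated.
Because {B, E} are non-prime and the left side of A, D, F -> B, E is not a superkey, the relation is not in 3NF.
The proper key subset {C} of {C, D} determines non-prime {A, B, E, F, G}, so the relation is not even in 2NF.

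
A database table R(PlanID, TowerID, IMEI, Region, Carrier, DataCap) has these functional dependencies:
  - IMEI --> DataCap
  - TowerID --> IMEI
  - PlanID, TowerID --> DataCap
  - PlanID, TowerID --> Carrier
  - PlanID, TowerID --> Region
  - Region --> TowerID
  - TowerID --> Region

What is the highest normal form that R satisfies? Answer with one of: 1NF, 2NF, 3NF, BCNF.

1NF

Candidate keys: {PlanID, Region}, {PlanID, TowerID}. Prime attributes: {PlanID, Region, TowerID}.
For IMEI --> DataCap we have {IMEI}⁺ = {DataCap, IMEI}; {IMEI} is not a superkey, so BCNF fails.
IMEI --> DataCap determines the non-prime attribute {DataCap} from a non-superkey — 3NF is violated.
Since {Region} ⊂ {PlanID, Region} and {Region}⁺ ⊇ {DataCap, IMEI} with {DataCap, IMEI} non-prime, there is a partial dependency; 2NF fails.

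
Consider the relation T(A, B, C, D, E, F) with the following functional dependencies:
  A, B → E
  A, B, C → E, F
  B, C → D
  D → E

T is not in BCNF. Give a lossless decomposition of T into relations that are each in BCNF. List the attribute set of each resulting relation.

{A, B, C, F}; {A, B, E}; {B, C, D}

Candidate key of the original relation: {A, B, C}.
In {A, B, C, D, E, F}, {A, B} is not a superkey ({A, B}⁺ restricted to this set is {A, B, E}), so split on A, B → E into {A, B, E} and {A, B, C, D, F}.
{A, B, E}: every determinant is a superkey — BCNF.
In {A, B, C, D, F}, {B, C} is not a superkey ({B, C}⁺ restricted to this set is {B, C, D}), so split on B, C → D into {B, C, D} and {A, B, C, F}.
{B, C, D}: every determinant is a superkey — BCNF.
{A, B, C, F}: every determinant is a superkey — BCNF.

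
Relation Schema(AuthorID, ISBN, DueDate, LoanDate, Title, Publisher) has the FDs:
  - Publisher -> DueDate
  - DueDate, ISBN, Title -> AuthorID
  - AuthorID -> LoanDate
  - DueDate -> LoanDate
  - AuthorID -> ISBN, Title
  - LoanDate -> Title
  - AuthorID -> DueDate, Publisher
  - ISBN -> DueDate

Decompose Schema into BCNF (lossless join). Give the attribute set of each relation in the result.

{AuthorID, ISBN, Publisher}; {DueDate, LoanDate}; {DueDate, Publisher}; {LoanDate, Title}

Candidate keys of the original relation: {AuthorID}, {ISBN}.
{AuthorID, DueDate, ISBN, LoanDate, Publisher, Title}: {Publisher} determines {DueDate, LoanDate, Publisher, Title} here but is not a superkey — split on Publisher -> DueDate, LoanDate, Title, giving {DueDate, LoanDate, Publisher, Title} and {AuthorID, ISBN, Publisher}.
{DueDate, LoanDate, Publisher, Title}: {DueDate} determines {DueDate, LoanDate, Title} here but is not a superkey — split on DueDate -> LoanDate, Title, giving {DueDate, LoanDate, Title} and {DueDate, Publisher}.
{DueDate, LoanDate, Title}: {LoanDate} determines {LoanDate, Title} here but is not a superkey — split on LoanDate -> Title, giving {LoanDate, Title} and {DueDate, LoanDate}.
{LoanDate, Title} is in BCNF.
{DueDate, LoanDate} is in BCNF.
{DueDate, Publisher} is in BCNF.
{AuthorID, ISBN, Publisher} is in BCNF.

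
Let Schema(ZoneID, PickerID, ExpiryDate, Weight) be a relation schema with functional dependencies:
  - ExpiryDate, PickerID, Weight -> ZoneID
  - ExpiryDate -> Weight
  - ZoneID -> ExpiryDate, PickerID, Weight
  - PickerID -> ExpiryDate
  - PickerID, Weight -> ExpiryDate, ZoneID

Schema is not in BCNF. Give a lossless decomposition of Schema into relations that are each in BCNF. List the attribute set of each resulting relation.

Candidate keys of the original relation: {PickerID}, {ZoneID}.
In {ExpiryDate, PickerID, Weight, ZoneID}, {ExpiryDate} is not a superkey ({ExpiryDate}⁺ restricted to this set is {ExpiryDate, Weight}), so split on ExpiryDate -> Weight into {ExpiryDate, Weight} and {ExpiryDate, PickerID, ZoneID}.
{ExpiryDate, Weight} has no BCNF violation.
{ExpiryDate, PickerID, ZoneID} has no BCNF violation.

{ExpiryDate, PickerID, ZoneID}; {ExpiryDate, Weight}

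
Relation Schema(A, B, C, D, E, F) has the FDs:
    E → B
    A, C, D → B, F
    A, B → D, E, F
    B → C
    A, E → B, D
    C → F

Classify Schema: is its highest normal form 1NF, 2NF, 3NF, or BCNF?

Candidate keys: {A, B}, {A, C, D}, {A, E}. Prime attributes: {A, B, C, D, E}.
For E → B we have {E}⁺ = {B, C, E, F}; {E} is not a superkey, so BCNF fails.
Because {F} is non-prime and the left side of C → F is not a superkey, the relation is not in 3NF.
The proper key subset {B} of {A, B} determines non-prime {F}, so the relation is not even in 2NF.

1NF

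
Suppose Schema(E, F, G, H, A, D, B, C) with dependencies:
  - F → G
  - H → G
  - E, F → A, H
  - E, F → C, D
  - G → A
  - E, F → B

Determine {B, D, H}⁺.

{A, B, D, G, H}

Start with {B, D, H}.
H → G applies; add {G} → now {B, D, G, H}.
G → A applies; add {A} → now {A, B, D, G, H}.
No further FD applies.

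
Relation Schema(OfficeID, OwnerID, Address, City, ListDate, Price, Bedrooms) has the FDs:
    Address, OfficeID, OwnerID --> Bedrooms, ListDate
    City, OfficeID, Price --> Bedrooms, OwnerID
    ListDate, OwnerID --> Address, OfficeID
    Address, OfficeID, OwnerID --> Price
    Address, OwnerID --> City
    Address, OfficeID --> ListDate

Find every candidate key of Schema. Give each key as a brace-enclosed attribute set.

{ListDate, OwnerID}⁺ = {Address, Bedrooms, City, ListDate, OfficeID, OwnerID, Price}, which is every attribute, so {ListDate, OwnerID} is a candidate key.
{Address, OfficeID, OwnerID}⁺ = {Address, Bedrooms, City, ListDate, OfficeID, OwnerID, Price}, which is every attribute, so {Address, OfficeID, OwnerID} is a candidate key.
{Address, City, OfficeID, Price}⁺ = {Address, Bedrooms, City, ListDate, OfficeID, OwnerID, Price}, which is every attribute, so {Address, City, OfficeID, Price} is a candidate key.
{City, ListDate, OfficeID, Price}⁺ = {Address, Bedrooms, City, ListDate, OfficeID, OwnerID, Price}, which is every attribute, so {City, ListDate, OfficeID, Price} is a candidate key.
No proper subset of any of these is a key, and no other minimal superkey exists.

{Address, City, OfficeID, Price}, {Address, OfficeID, OwnerID}, {City, ListDate, OfficeID, Price}, {ListDate, OwnerID}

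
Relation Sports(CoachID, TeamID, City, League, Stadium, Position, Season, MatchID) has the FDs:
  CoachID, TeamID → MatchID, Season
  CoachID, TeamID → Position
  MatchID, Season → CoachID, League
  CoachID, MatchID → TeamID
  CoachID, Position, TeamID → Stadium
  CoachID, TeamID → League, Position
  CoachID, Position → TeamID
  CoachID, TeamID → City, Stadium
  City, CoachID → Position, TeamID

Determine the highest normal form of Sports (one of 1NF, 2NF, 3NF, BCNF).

Candidate keys: {City, CoachID}, {CoachID, MatchID}, {CoachID, Position}, {CoachID, TeamID}, {MatchID, Season}. Prime attributes: {City, CoachID, MatchID, Position, Season, TeamID}.
Each dependency's left side is a superkey — BCNF holds.

BCNF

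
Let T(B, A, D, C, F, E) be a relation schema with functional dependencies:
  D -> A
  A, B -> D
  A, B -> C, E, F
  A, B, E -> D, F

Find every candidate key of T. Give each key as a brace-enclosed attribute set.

No FD produces {B}, so it must be in every candidate key.
Closure of {A, B} is {A, B, C, D, E, F}, the whole schema; {A, B} is a candidate key.
Closure of {B, D} is {A, B, C, D, E, F}, the whole schema; {B, D} is a candidate key.
Any other superkey properly contains one of these, so there are no further candidate keys.

{A, B}, {B, D}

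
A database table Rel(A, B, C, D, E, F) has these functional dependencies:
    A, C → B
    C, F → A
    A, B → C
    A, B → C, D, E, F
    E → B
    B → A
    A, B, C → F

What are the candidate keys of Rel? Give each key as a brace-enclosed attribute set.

{A, C}, {B}, {C, F}, {E}

Closure of {B} is {A, B, C, D, E, F}, the whole schema; {B} is a candidate key.
Closure of {E} is {A, B, C, D, E, F}, the whole schema; {E} is a candidate key.
Closure of {A, C} is {A, B, C, D, E, F}, the whole schema; {A, C} is a candidate key.
Closure of {C, F} is {A, B, C, D, E, F}, the whole schema; {C, F} is a candidate key.
Any other superkey properly contains one of these, so there are no further candidate keys.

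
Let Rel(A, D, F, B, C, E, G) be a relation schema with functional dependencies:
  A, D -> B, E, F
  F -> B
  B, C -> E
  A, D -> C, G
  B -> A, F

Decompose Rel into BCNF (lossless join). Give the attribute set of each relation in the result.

{A, B, F}; {C, D, F, G}; {C, E, F}

Candidate keys of the original relation: {A, D}, {B, D}, {D, F}.
In {A, B, C, D, E, F, G}, {F} is not a superkey ({F}⁺ restricted to this set is {A, B, F}), so split on F -> A, B into {A, B, F} and {C, D, E, F, G}.
{A, B, F}: every determinant is a superkey — BCNF.
In {C, D, E, F, G}, {C, F} is not a superkey ({C, F}⁺ restricted to this set is {C, E, F}), so split on C, F -> E into {C, E, F} and {C, D, F, G}.
{C, E, F}: every determinant is a superkey — BCNF.
{C, D, F, G}: every determinant is a superkey — BCNF.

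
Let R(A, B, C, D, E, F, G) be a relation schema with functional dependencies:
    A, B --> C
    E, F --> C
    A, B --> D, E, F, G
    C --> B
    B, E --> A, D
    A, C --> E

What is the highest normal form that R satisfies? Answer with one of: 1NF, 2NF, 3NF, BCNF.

3NF

Candidate keys: {A, B}, {A, C}, {B, E}, {C, E}, {E, F}. Prime attributes: {A, B, C, E, F}.
For C --> B we have {C}⁺ = {B, C}; {C} is not a superkey, so BCNF fails.
Its right-hand attributes {B} are all prime, as are those of every other non-superkey FD — the relation is in 3NF.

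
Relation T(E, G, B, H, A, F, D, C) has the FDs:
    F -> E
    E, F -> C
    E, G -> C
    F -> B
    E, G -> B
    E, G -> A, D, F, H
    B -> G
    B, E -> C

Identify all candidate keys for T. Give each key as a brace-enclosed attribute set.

{F} is a candidate key since {F}⁺ = {A, B, C, D, E, F, G, H} covers every attribute.
{B, E} is a candidate key since {B, E}⁺ = {A, B, C, D, E, F, G, H} covers every attribute.
{E, G} is a candidate key since {E, G}⁺ = {A, B, C, D, E, F, G, H} covers every attribute.
No proper subset of any of these is a key, and no other minimal superkey exists.

{B, E}, {E, G}, {F}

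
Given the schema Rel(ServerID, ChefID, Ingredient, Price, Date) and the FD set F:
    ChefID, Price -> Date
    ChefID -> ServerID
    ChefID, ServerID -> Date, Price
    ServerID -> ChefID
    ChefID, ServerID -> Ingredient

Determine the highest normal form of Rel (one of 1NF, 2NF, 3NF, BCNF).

BCNF

Candidate keys: {ChefID}, {ServerID}. Prime attributes: {ChefID, ServerID}.
The left-hand side of every FD is a superkey, so BCNF is satisfied.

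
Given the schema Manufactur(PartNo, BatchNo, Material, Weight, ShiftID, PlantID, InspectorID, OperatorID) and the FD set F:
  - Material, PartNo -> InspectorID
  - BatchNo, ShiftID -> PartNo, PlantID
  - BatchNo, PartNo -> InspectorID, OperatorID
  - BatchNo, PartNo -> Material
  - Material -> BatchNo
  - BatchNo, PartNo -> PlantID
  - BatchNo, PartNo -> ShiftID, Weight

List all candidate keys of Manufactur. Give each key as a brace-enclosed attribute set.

{BatchNo, PartNo}, {BatchNo, ShiftID}, {Material, PartNo}, {Material, ShiftID}

{BatchNo, PartNo}⁺ = {BatchNo, InspectorID, Material, OperatorID, PartNo, PlantID, ShiftID, Weight}, which is every attribute, so {BatchNo, PartNo} is a candidate key.
{BatchNo, ShiftID}⁺ = {BatchNo, InspectorID, Material, OperatorID, PartNo, PlantID, ShiftID, Weight}, which is every attribute, so {BatchNo, ShiftID} is a candidate key.
{Material, PartNo}⁺ = {BatchNo, InspectorID, Material, OperatorID, PartNo, PlantID, ShiftID, Weight}, which is every attribute, so {Material, PartNo} is a candidate key.
{Material, ShiftID}⁺ = {BatchNo, InspectorID, Material, OperatorID, PartNo, PlantID, ShiftID, Weight}, which is every attribute, so {Material, ShiftID} is a candidate key.
These are minimal and exhaustive — every other superkey contains one of them.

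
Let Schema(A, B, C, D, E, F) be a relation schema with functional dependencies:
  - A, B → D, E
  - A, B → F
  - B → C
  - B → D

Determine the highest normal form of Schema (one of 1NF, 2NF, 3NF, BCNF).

Candidate key: {A, B}. Prime attributes: {A, B}.
For B → C we have {B}⁺ = {B, C, D}; {B} is not a superkey, so BCNF fails.
Because {C} is non-prime and the left side of B → C is not a superkey, the relation is not in 3NF.
The proper key subset {B} of {A, B} determines non-prime {C, D}, so the relation is not even in 2NF.

1NF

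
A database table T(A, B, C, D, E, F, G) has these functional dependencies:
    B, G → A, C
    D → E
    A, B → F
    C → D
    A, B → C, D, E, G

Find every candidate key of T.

{B} never appears on the right of any FD, so every key must include it.
{A, B}⁺ = {A, B, C, D, E, F, G} — all of the relation — so {A, B} is a candidate key.
{B, G}⁺ = {A, B, C, D, E, F, G} — all of the relation — so {B, G} is a candidate key.
Any other superkey properly contains one of these, so there are no further candidate keys.

{A, B}, {B, G}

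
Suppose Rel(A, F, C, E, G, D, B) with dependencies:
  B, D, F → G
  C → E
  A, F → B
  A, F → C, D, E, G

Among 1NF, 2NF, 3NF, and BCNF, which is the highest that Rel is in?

2NF

Candidate key: {A, F}. Prime attributes: {A, F}.
For B, D, F → G we have {B, D, F}⁺ = {B, D, F, G}; {B, D, F} is not a superkey, so BCNF fails.
B, D, F → G determines the non-prime attribute {G} from a non-superkey — 3NF is violated.
No non-prime attribute depends on a proper subset of any candidate key, so 2NF holds.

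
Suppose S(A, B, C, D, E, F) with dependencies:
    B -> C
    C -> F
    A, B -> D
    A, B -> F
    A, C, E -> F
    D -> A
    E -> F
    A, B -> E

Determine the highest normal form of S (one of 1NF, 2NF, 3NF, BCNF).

1NF

Candidate keys: {A, B}, {B, D}. Prime attributes: {A, B, D}.
For B -> C we have {B}⁺ = {B, C, F}; {B} is not a superkey, so BCNF fails.
Because {C} is non-prime and the left side of B -> C is not a superkey, the relation is not in 3NF.
{B} is a proper subset of the key {A, B}, and {B}⁺ contains the non-prime attributes {C, F} — a partial dependency, so 2NF is violated.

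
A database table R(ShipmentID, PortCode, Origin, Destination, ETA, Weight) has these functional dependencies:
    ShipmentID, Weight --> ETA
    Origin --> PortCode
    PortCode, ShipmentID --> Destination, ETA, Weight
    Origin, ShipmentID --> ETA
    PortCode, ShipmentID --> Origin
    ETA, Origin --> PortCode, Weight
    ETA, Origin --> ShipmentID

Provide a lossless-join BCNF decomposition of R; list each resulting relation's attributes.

Candidate keys of the original relation: {ETA, Origin}, {Origin, ShipmentID}, {PortCode, ShipmentID}.
{Destination, ETA, Origin, PortCode, ShipmentID, Weight}: {ShipmentID, Weight} determines {ETA, ShipmentID, Weight} here but is not a superkey — split on ShipmentID, Weight --> ETA, giving {ETA, ShipmentID, Weight} and {Destination, Origin, PortCode, ShipmentID, Weight}.
{ETA, ShipmentID, Weight}: every determinant is a superkey — BCNF.
{Destination, Origin, PortCode, ShipmentID, Weight}: {Origin} determines {Origin, PortCode} here but is not a superkey — split on Origin --> PortCode, giving {Origin, PortCode} and {Destination, Origin, ShipmentID, Weight}.
{Origin, PortCode}: every determinant is a superkey — BCNF.
{Destination, Origin, ShipmentID, Weight}: every determinant is a superkey — BCNF.

{Destination, Origin, ShipmentID, Weight}; {ETA, ShipmentID, Weight}; {Origin, PortCode}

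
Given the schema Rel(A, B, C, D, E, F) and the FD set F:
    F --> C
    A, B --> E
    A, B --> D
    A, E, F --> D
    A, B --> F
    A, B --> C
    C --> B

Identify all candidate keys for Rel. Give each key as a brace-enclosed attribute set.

Attributes never on any right-hand side: {A} — every candidate key must contain it.
{A, B}⁺ = {A, B, C, D, E, F}, which is every attribute, so {A, B} is a candidate key.
{A, C}⁺ = {A, B, C, D, E, F}, which is every attribute, so {A, C} is a candidate key.
{A, F}⁺ = {A, B, C, D, E, F}, which is every attribute, so {A, F} is a candidate key.
Any other superkey properly contains one of these, so there are no further candidate keys.

{A, B}, {A, C}, {A, F}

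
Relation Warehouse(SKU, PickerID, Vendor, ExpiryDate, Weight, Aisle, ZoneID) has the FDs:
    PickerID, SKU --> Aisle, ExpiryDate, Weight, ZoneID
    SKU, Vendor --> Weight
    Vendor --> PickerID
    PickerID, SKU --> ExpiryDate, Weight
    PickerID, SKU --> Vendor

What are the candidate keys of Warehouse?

{PickerID, SKU}, {SKU, Vendor}

Attributes never on any right-hand side: {SKU} — every candidate key must contain it.
{PickerID, SKU}⁺ = {Aisle, ExpiryDate, PickerID, SKU, Vendor, Weight, ZoneID}, which is every attribute, so {PickerID, SKU} is a candidate key.
{SKU, Vendor}⁺ = {Aisle, ExpiryDate, PickerID, SKU, Vendor, Weight, ZoneID}, which is every attribute, so {SKU, Vendor} is a candidate key.
Any other superkey properly contains one of these, so there are no further candidate keys.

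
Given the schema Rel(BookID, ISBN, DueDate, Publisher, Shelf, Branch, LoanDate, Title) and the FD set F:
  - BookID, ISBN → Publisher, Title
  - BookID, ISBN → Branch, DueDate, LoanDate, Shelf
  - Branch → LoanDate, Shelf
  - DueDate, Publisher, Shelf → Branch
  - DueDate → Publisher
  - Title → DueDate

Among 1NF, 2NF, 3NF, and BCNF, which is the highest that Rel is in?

2NF

Candidate key: {BookID, ISBN}. Prime attributes: {BookID, ISBN}.
Branch → LoanDate, Shelf: {Branch}⁺ = {Branch, LoanDate, Shelf}, which is not all of the attributes, so the left side is not a superkey — BCNF is violated.
Because {LoanDate, Shelf} are non-prime and the left side of Branch → LoanDate, Shelf is not a superkey, the relation is not in 3NF.
No non-prime attribute depends on a proper subset of any candidate key, so 2NF holds.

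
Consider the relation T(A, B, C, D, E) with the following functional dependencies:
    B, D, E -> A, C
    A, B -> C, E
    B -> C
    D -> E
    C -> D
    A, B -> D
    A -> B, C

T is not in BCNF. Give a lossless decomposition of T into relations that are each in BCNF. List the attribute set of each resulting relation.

{A, B, C}; {C, D}; {D, E}

Candidate keys of the original relation: {A}, {B}.
{A, B, C, D, E}: {D} determines {D, E} here but is not a superkey — split on D -> E, giving {D, E} and {A, B, C, D}.
{D, E} has no BCNF violation.
{A, B, C, D}: {C} determines {C, D} here but is not a superkey — split on C -> D, giving {C, D} and {A, B, C}.
{C, D} has no BCNF violation.
{A, B, C} has no BCNF violation.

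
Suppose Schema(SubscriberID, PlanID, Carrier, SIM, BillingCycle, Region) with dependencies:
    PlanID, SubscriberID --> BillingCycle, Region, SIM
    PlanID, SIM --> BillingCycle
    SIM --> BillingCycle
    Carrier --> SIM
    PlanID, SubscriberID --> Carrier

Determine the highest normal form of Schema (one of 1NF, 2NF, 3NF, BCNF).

2NF

Candidate key: {PlanID, SubscriberID}. Prime attributes: {PlanID, SubscriberID}.
For PlanID, SIM --> BillingCycle we have {PlanID, SIM}⁺ = {BillingCycle, PlanID, SIM}; {PlanID, SIM} is not a superkey, so BCNF fails.
PlanID, SIM --> BillingCycle determines the non-prime attribute {BillingCycle} from a non-superkey — 3NF is violated.
No proper subset of a key has a non-prime attribute in its closure, so there is no partial dependency; 2NF holds.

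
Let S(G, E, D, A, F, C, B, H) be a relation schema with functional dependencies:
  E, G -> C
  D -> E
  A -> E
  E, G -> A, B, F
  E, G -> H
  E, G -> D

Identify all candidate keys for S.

No FD produces {G}, so it must be in every candidate key.
Closure of {A, G} is {A, B, C, D, E, F, G, H}, the whole schema; {A, G} is a candidate key.
Closure of {D, G} is {A, B, C, D, E, F, G, H}, the whole schema; {D, G} is a candidate key.
Closure of {E, G} is {A, B, C, D, E, F, G, H}, the whole schema; {E, G} is a candidate key.
These are minimal and exhaustive — every other superkey contains one of them.

{A, G}, {D, G}, {E, G}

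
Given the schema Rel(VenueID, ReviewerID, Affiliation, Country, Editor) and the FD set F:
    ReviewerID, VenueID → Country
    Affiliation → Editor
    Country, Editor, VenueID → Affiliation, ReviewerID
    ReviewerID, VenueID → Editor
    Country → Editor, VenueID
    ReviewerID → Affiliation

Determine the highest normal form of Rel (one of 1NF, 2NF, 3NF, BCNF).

Candidate keys: {Country}, {ReviewerID, VenueID}. Prime attributes: {Country, ReviewerID, VenueID}.
Affiliation → Editor: {Affiliation}⁺ = {Affiliation, Editor}, which is not all of the attributes, so the left side is not a superkey — BCNF is violated.
Affiliation → Editor has non-prime {Editor} on the right and a non-superkey on the left, so 3NF fails.
The proper key subset {ReviewerID} of {ReviewerID, VenueID} determines non-prime {Affiliation, Editor}, so the relation is not even in 2NF.

1NF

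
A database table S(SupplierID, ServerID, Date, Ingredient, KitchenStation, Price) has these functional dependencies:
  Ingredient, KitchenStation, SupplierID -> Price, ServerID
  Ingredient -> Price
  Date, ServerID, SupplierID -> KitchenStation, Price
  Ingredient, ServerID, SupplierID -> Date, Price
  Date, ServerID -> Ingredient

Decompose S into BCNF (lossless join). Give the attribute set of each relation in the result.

Candidate keys of the original relation: {Date, ServerID, SupplierID}, {Ingredient, KitchenStation, SupplierID}, {Ingredient, ServerID, SupplierID}.
{Date, Ingredient, KitchenStation, Price, ServerID, SupplierID}: {Ingredient} determines {Ingredient, Price} here but is not a superkey — split on Ingredient -> Price, giving {Ingredient, Price} and {Date, Ingredient, KitchenStation, ServerID, SupplierID}.
{Ingredient, Price}: every determinant is a superkey — BCNF.
{Date, Ingredient, KitchenStation, ServerID, SupplierID}: {Date, ServerID} determines {Date, Ingredient, ServerID} here but is not a superkey — split on Date, ServerID -> Ingredient, giving {Date, Ingredient, ServerID} and {Date, KitchenStation, ServerID, SupplierID}.
{Date, Ingredient, ServerID}: every determinant is a superkey — BCNF.
{Date, KitchenStation, ServerID, SupplierID}: every determinant is a superkey — BCNF.

{Date, Ingredient, ServerID}; {Date, KitchenStation, ServerID, SupplierID}; {Ingredient, Price}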